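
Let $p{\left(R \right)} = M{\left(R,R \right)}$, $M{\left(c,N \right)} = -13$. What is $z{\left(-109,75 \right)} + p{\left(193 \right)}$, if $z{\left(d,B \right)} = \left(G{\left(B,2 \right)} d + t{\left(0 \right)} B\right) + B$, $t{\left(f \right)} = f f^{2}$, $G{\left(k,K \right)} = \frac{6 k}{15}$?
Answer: $-3208$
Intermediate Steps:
$p{\left(R \right)} = -13$
$G{\left(k,K \right)} = \frac{2 k}{5}$ ($G{\left(k,K \right)} = 6 k \frac{1}{15} = \frac{2 k}{5}$)
$t{\left(f \right)} = f^{3}$
$z{\left(d,B \right)} = B + \frac{2 B d}{5}$ ($z{\left(d,B \right)} = \left(\frac{2 B}{5} d + 0^{3} B\right) + B = \left(\frac{2 B d}{5} + 0 B\right) + B = \left(\frac{2 B d}{5} + 0\right) + B = \frac{2 B d}{5} + B = B + \frac{2 B d}{5}$)
$z{\left(-109,75 \right)} + p{\left(193 \right)} = \frac{1}{5} \cdot 75 \left(5 + 2 \left(-109\right)\right) - 13 = \frac{1}{5} \cdot 75 \left(5 - 218\right) - 13 = \frac{1}{5} \cdot 75 \left(-213\right) - 13 = -3195 - 13 = -3208$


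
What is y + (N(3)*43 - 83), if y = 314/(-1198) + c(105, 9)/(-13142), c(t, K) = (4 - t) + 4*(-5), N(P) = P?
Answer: 360123853/7872058 ≈ 45.747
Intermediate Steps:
c(t, K) = -16 - t (c(t, K) = (4 - t) - 20 = -16 - t)
y = -1990815/7872058 (y = 314/(-1198) + (-16 - 1*105)/(-13142) = 314*(-1/1198) + (-16 - 105)*(-1/13142) = -157/599 - 121*(-1/13142) = -157/599 + 121/13142 = -1990815/7872058 ≈ -0.25290)
y + (N(3)*43 - 83) = -1990815/7872058 + (3*43 - 83) = -1990815/7872058 + (129 - 83) = -1990815/7872058 + 46 = 360123853/7872058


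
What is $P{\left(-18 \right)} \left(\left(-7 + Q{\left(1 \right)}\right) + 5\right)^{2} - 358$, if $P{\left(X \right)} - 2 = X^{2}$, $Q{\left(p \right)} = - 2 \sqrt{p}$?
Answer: $4858$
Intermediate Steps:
$P{\left(X \right)} = 2 + X^{2}$
$P{\left(-18 \right)} \left(\left(-7 + Q{\left(1 \right)}\right) + 5\right)^{2} - 358 = \left(2 + \left(-18\right)^{2}\right) \left(\left(-7 - 2 \sqrt{1}\right) + 5\right)^{2} - 358 = \left(2 + 324\right) \left(\left(-7 - 2\right) + 5\right)^{2} - 358 = 326 \left(\left(-7 - 2\right) + 5\right)^{2} - 358 = 326 \left(-9 + 5\right)^{2} - 358 = 326 \left(-4\right)^{2} - 358 = 326 \cdot 16 - 358 = 5216 - 358 = 4858$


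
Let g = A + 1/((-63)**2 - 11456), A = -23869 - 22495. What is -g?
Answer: 347127269/7487 ≈ 46364.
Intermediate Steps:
A = -46364
g = -347127269/7487 (g = -46364 + 1/((-63)**2 - 11456) = -46364 + 1/(3969 - 11456) = -46364 + 1/(-7487) = -46364 - 1/7487 = -347127269/7487 ≈ -46364.)
-g = -1*(-347127269/7487) = 347127269/7487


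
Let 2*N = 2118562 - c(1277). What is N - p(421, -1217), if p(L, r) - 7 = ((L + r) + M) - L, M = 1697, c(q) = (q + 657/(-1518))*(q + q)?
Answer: -289119447/506 ≈ -5.7138e+5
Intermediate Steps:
c(q) = 2*q*(-219/506 + q) (c(q) = (q + 657*(-1/1518))*(2*q) = (q - 219/506)*(2*q) = (-219/506 + q)*(2*q) = 2*q*(-219/506 + q))
p(L, r) = 1704 + r (p(L, r) = 7 + (((L + r) + 1697) - L) = 7 + ((1697 + L + r) - L) = 7 + (1697 + r) = 1704 + r)
N = -288873025/506 (N = (2118562 - 1277*(-219 + 506*1277)/253)/2 = (2118562 - 1277*(-219 + 646162)/253)/2 = (2118562 - 1277*645943/253)/2 = (2118562 - 1*824869211/253)/2 = (2118562 - 824869211/253)/2 = (½)*(-288873025/253) = -288873025/506 ≈ -5.7090e+5)
N - p(421, -1217) = -288873025/506 - (1704 - 1217) = -288873025/506 - 1*487 = -288873025/506 - 487 = -289119447/506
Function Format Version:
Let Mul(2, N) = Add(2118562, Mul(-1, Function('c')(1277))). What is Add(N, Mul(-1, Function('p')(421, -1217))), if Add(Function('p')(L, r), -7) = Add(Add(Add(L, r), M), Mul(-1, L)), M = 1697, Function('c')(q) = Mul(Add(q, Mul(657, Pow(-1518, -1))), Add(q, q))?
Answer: Rational(-289119447, 506) ≈ -5.7138e+5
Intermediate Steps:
Function('c')(q) = Mul(2, q, Add(Rational(-219, 506), q)) (Function('c')(q) = Mul(Add(q, Mul(657, Rational(-1, 1518))), Mul(2, q)) = Mul(Add(q, Rational(-219, 506)), Mul(2, q)) = Mul(Add(Rational(-219, 506), q), Mul(2, q)) = Mul(2, q, Add(Rational(-219, 506), q)))
Function('p')(L, r) = Add(1704, r) (Function('p')(L, r) = Add(7, Add(Add(Add(L, r), 1697), Mul(-1, L))) = Add(7, Add(Add(1697, L, r), Mul(-1, L))) = Add(7, Add(1697, r)) = Add(1704, r))
N = Rational(-288873025, 506) (N = Mul(Rational(1, 2), Add(2118562, Mul(-1, Mul(Rational(1, 253), 1277, Add(-219, Mul(506, 1277)))))) = Mul(Rational(1, 2), Add(2118562, Mul(-1, Mul(Rational(1, 253), 1277, Add(-219, 646162))))) = Mul(Rational(1, 2), Add(2118562, Mul(-1, Mul(Rational(1, 253), 1277, 645943)))) = Mul(Rational(1, 2), Add(2118562, Mul(-1, Rational(824869211, 253)))) = Mul(Rational(1, 2), Add(2118562, Rational(-824869211, 253))) = Mul(Rational(1, 2), Rational(-288873025, 253)) = Rational(-288873025, 506) ≈ -5.7090e+5)
Add(N, Mul(-1, Function('p')(421, -1217))) = Add(Rational(-288873025, 506), Mul(-1, Add(1704, -1217))) = Add(Rational(-288873025, 506), Mul(-1, 487)) = Add(Rational(-288873025, 506), -487) = Rational(-289119447, 506)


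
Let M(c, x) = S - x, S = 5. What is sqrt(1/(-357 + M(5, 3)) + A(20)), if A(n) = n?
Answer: sqrt(2520145)/355 ≈ 4.4718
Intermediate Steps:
M(c, x) = 5 - x
sqrt(1/(-357 + M(5, 3)) + A(20)) = sqrt(1/(-357 + (5 - 1*3)) + 20) = sqrt(1/(-357 + (5 - 3)) + 20) = sqrt(1/(-357 + 2) + 20) = sqrt(1/(-355) + 20) = sqrt(-1/355 + 20) = sqrt(7099/355) = sqrt(2520145)/355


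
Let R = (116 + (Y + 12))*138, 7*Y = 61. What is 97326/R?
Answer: 37849/7337 ≈ 5.1586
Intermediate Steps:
Y = 61/7 (Y = (⅐)*61 = 61/7 ≈ 8.7143)
R = 132066/7 (R = (116 + (61/7 + 12))*138 = (116 + 145/7)*138 = (957/7)*138 = 132066/7 ≈ 18867.)
97326/R = 97326/(132066/7) = 97326*(7/132066) = 37849/7337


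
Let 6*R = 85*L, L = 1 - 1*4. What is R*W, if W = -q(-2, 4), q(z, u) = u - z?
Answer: 255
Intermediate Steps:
L = -3 (L = 1 - 4 = -3)
R = -85/2 (R = (85*(-3))/6 = (⅙)*(-255) = -85/2 ≈ -42.500)
W = -6 (W = -(4 - 1*(-2)) = -(4 + 2) = -1*6 = -6)
R*W = -85/2*(-6) = 255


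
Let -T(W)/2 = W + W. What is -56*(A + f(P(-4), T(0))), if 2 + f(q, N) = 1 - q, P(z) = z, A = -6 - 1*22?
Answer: 1400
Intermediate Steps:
A = -28 (A = -6 - 22 = -28)
T(W) = -4*W (T(W) = -2*(W + W) = -4*W)
f(q, N) = -1 - q (f(q, N) = -2 + (1 - q) = -1 - q)
-56*(A + f(P(-4), T(0))) = -56*(-28 + (-1 - 1*(-4))) = -56*(-28 + (-1 + 4)) = -56*(-28 + 3) = -56*(-25) = 1400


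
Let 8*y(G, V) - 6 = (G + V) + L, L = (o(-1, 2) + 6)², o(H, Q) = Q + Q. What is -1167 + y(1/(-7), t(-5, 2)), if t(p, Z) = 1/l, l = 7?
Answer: -4615/4 ≈ -1153.8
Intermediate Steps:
t(p, Z) = ⅐ (t(p, Z) = 1/7 = ⅐)
o(H, Q) = 2*Q
L = 100 (L = (2*2 + 6)² = (4 + 6)² = 10² = 100)
y(G, V) = 53/4 + G/8 + V/8 (y(G, V) = ¾ + ((G + V) + 100)/8 = ¾ + (100 + G + V)/8 = ¾ + (25/2 + G/8 + V/8) = 53/4 + G/8 + V/8)
-1167 + y(1/(-7), t(-5, 2)) = -1167 + (53/4 + (⅛)/(-7) + (⅛)*(⅐)) = -1167 + (53/4 + (⅛)*(-⅐) + 1/56) = -1167 + (53/4 - 1/56 + 1/56) = -1167 + 53/4 = -4615/4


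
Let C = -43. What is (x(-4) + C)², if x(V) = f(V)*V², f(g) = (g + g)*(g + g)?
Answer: 962361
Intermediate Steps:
f(g) = 4*g² (f(g) = (2*g)*(2*g) = 4*g²)
x(V) = 4*V⁴ (x(V) = (4*V²)*V² = 4*V⁴)
(x(-4) + C)² = (4*(-4)⁴ - 43)² = (4*256 - 43)² = (1024 - 43)² = 981² = 962361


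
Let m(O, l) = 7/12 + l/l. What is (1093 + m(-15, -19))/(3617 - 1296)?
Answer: 13135/27852 ≈ 0.47160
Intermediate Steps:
m(O, l) = 19/12 (m(O, l) = 7*(1/12) + 1 = 7/12 + 1 = 19/12)
(1093 + m(-15, -19))/(3617 - 1296) = (1093 + 19/12)/(3617 - 1296) = (13135/12)/2321 = (13135/12)*(1/2321) = 13135/27852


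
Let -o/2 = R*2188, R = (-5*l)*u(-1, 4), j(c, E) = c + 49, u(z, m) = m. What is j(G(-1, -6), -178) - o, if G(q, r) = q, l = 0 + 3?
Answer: -262512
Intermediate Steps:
l = 3
j(c, E) = 49 + c
R = -60 (R = -5*3*4 = -15*4 = -60)
o = 262560 (o = -(-120)*2188 = -2*(-131280) = 262560)
j(G(-1, -6), -178) - o = (49 - 1) - 1*262560 = 48 - 262560 = -262512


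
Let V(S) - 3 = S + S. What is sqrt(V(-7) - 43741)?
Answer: 2*I*sqrt(10938) ≈ 209.17*I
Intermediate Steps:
V(S) = 3 + 2*S (V(S) = 3 + (S + S) = 3 + 2*S)
sqrt(V(-7) - 43741) = sqrt((3 + 2*(-7)) - 43741) = sqrt((3 - 14) - 43741) = sqrt(-11 - 43741) = sqrt(-43752) = 2*I*sqrt(10938)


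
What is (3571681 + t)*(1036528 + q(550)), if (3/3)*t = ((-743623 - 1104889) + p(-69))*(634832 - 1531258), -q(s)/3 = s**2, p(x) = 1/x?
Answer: 14752672938261427004/69 ≈ 2.1381e+17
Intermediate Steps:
q(s) = -3*s**2
t = 114336741946154/69 (t = ((-743623 - 1104889) + 1/(-69))*(634832 - 1531258) = (-1848512 - 1/69)*(-896426) = -127547329/69*(-896426) = 114336741946154/69 ≈ 1.6571e+12)
(3571681 + t)*(1036528 + q(550)) = (3571681 + 114336741946154/69)*(1036528 - 3*550**2) = 114336988392143*(1036528 - 3*302500)/69 = 114336988392143*(1036528 - 907500)/69 = (114336988392143/69)*129028 = 14752672938261427004/69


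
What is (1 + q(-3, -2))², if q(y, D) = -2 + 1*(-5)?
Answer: 36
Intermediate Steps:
q(y, D) = -7 (q(y, D) = -2 - 5 = -7)
(1 + q(-3, -2))² = (1 - 7)² = (-6)² = 36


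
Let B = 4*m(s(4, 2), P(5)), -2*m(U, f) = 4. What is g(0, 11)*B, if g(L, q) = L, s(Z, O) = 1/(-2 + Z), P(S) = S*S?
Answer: 0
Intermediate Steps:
P(S) = S**2
m(U, f) = -2 (m(U, f) = -1/2*4 = -2)
B = -8 (B = 4*(-2) = -8)
g(0, 11)*B = 0*(-8) = 0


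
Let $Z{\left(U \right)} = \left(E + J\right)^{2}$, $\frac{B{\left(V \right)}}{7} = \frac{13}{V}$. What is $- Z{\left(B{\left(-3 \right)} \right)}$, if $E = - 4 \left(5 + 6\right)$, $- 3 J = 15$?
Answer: $-2401$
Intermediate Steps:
$J = -5$ ($J = \left(- \frac{1}{3}\right) 15 = -5$)
$E = -44$ ($E = \left(-4\right) 11 = -44$)
$B{\left(V \right)} = \frac{91}{V}$ ($B{\left(V \right)} = 7 \frac{13}{V} = \frac{91}{V}$)
$Z{\left(U \right)} = 2401$ ($Z{\left(U \right)} = \left(-44 - 5\right)^{2} = \left(-49\right)^{2} = 2401$)
$- Z{\left(B{\left(-3 \right)} \right)} = \left(-1\right) 2401 = -2401$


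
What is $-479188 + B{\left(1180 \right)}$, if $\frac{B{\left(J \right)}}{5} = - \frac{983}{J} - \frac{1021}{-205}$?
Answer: $- \frac{4636422435}{9676} \approx -4.7917 \cdot 10^{5}$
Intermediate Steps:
$B{\left(J \right)} = \frac{1021}{41} - \frac{4915}{J}$ ($B{\left(J \right)} = 5 \left(- \frac{983}{J} - \frac{1021}{-205}\right) = 5 \left(- \frac{983}{J} - - \frac{1021}{205}\right) = 5 \left(- \frac{983}{J} + \frac{1021}{205}\right) = 5 \left(\frac{1021}{205} - \frac{983}{J}\right) = \frac{1021}{41} - \frac{4915}{J}$)
$-479188 + B{\left(1180 \right)} = -479188 + \left(\frac{1021}{41} - \frac{4915}{1180}\right) = -479188 + \left(\frac{1021}{41} - \frac{983}{236}\right) = -479188 + \frac{200653}{9676} = - \frac{4636422435}{9676}$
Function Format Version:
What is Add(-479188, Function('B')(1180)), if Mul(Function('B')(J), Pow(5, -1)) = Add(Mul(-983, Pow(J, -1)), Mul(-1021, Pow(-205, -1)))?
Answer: Rational(-4636422435, 9676) ≈ -4.7917e+5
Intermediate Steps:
Function('B')(J) = Add(Rational(1021, 41), Mul(-4915, Pow(J, -1))) (Function('B')(J) = Mul(5, Add(Mul(-983, Pow(J, -1)), Mul(-1021, Pow(-205, -1)))) = Mul(5, Add(Mul(-983, Pow(J, -1)), Mul(-1021, Rational(-1, 205)))) = Mul(5, Add(Mul(-983, Pow(J, -1)), Rational(1021, 205))) = Mul(5, Add(Rational(1021, 205), Mul(-983, Pow(J, -1)))) = Add(Rational(1021, 41), Mul(-4915, Pow(J, -1))))
Add(-479188, Function('B')(1180)) = Add(-479188, Add(Rational(1021, 41), Mul(-4915, Pow(1180, -1)))) = Add(-479188, Add(Rational(1021, 41), Mul(-4915, Rational(1, 1180)))) = Add(-479188, Add(Rational(1021, 41), Rational(-983, 236))) = Add(-479188, Rational(200653, 9676)) = Rational(-4636422435, 9676)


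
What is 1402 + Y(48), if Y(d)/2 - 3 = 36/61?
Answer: 85960/61 ≈ 1409.2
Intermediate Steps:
Y(d) = 438/61 (Y(d) = 6 + 2*(36/61) = 6 + 72/61 = 438/61)
1402 + Y(48) = 1402 + 438/61 = 85960/61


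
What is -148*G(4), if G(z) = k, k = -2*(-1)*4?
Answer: -1184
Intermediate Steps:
k = 8 (k = 2*4 = 8)
G(z) = 8
-148*G(4) = -148*8 = -1184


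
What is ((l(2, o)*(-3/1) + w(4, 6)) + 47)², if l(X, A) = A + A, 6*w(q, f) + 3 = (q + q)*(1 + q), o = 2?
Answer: 61009/36 ≈ 1694.7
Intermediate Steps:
w(q, f) = -½ + q*(1 + q)/3 (w(q, f) = -½ + ((q + q)*(1 + q))/6 = -½ + ((2*q)*(1 + q))/6 = -½ + (2*q*(1 + q))/6 = -½ + q*(1 + q)/3)
l(X, A) = 2*A
((l(2, o)*(-3/1) + w(4, 6)) + 47)² = (((2*2)*(-3/1) + (-½ + (⅓)*4 + (⅓)*4²)) + 47)² = ((4*(-3*1) + (-½ + 4/3 + (⅓)*16)) + 47)² = ((4*(-3) + (-½ + 4/3 + 16/3)) + 47)² = ((-12 + 37/6) + 47)² = (-35/6 + 47)² = (247/6)² = 61009/36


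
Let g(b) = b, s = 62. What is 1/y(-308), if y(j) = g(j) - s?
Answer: -1/370 ≈ -0.0027027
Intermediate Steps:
y(j) = -62 + j (y(j) = j - 1*62 = j - 62 = -62 + j)
1/y(-308) = 1/(-62 - 308) = 1/(-370) = -1/370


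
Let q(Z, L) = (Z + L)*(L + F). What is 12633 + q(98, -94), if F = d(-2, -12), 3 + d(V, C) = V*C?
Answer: 12341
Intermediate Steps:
d(V, C) = -3 + C*V (d(V, C) = -3 + V*C = -3 + C*V)
F = 21 (F = -3 - 12*(-2) = -3 + 24 = 21)
q(Z, L) = (21 + L)*(L + Z) (q(Z, L) = (Z + L)*(L + 21) = (L + Z)*(21 + L) = (21 + L)*(L + Z))
12633 + q(98, -94) = 12633 + ((-94)**2 + 21*(-94) + 21*98 - 94*98) = 12633 + (8836 - 1974 + 2058 - 9212) = 12633 - 292 = 12341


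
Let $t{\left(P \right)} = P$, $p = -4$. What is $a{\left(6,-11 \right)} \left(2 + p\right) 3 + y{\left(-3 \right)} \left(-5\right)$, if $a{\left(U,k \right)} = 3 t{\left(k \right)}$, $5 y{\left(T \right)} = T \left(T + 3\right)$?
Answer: $198$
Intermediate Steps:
$y{\left(T \right)} = \frac{T \left(3 + T\right)}{5}$ ($y{\left(T \right)} = \frac{T \left(T + 3\right)}{5} = \frac{T \left(3 + T\right)}{5}$)
$a{\left(U,k \right)} = 3 k$
$a{\left(6,-11 \right)} \left(2 + p\right) 3 + y{\left(-3 \right)} \left(-5\right) = 3 \left(-11\right) \left(2 - 4\right) 3 + \frac{1}{5} \left(-3\right) \left(3 - 3\right) \left(-5\right) = - 33 \left(\left(-2\right) 3\right) + \frac{1}{5} \left(-3\right) 0 \left(-5\right) = \left(-33\right) \left(-6\right) + 0 \left(-5\right) = 198 + 0 = 198$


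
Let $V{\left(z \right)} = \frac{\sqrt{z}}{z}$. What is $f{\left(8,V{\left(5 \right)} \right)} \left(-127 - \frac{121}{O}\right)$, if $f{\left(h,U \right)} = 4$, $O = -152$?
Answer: $- \frac{19183}{38} \approx -504.82$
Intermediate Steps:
$V{\left(z \right)} = \frac{1}{\sqrt{z}}$
$f{\left(8,V{\left(5 \right)} \right)} \left(-127 - \frac{121}{O}\right) = 4 \left(-127 - \frac{121}{-152}\right) = 4 \left(-127 - - \frac{121}{152}\right) = 4 \left(-127 + \frac{121}{152}\right) = 4 \left(- \frac{19183}{152}\right) = - \frac{19183}{38}$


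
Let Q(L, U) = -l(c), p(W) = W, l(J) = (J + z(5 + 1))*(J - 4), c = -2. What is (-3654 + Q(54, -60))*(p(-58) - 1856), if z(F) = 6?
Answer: 6947820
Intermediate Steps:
l(J) = (-4 + J)*(6 + J) (l(J) = (J + 6)*(J - 4) = (6 + J)*(-4 + J) = (-4 + J)*(6 + J))
Q(L, U) = 24 (Q(L, U) = -(-24 + (-2)² + 2*(-2)) = -(-24 + 4 - 4) = -1*(-24) = 24)
(-3654 + Q(54, -60))*(p(-58) - 1856) = (-3654 + 24)*(-58 - 1856) = -3630*(-1914) = 6947820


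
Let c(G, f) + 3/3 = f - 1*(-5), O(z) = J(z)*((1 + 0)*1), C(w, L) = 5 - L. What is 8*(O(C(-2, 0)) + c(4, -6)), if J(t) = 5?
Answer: 24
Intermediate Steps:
O(z) = 5 (O(z) = 5*((1 + 0)*1) = 5*(1*1) = 5*1 = 5)
c(G, f) = 4 + f (c(G, f) = -1 + (f - 1*(-5)) = -1 + (f + 5) = -1 + (5 + f) = 4 + f)
8*(O(C(-2, 0)) + c(4, -6)) = 8*(5 + (4 - 6)) = 8*(5 - 2) = 8*3 = 24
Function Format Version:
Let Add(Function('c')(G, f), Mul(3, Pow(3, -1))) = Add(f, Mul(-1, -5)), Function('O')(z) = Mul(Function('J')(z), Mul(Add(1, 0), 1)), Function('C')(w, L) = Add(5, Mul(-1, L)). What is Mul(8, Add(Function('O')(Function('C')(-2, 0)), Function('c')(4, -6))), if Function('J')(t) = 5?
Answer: 24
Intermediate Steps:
Function('O')(z) = 5 (Function('O')(z) = Mul(5, Mul(Add(1, 0), 1)) = Mul(5, Mul(1, 1)) = Mul(5, 1) = 5)
Function('c')(G, f) = Add(4, f) (Function('c')(G, f) = Add(-1, Add(f, Mul(-1, -5))) = Add(-1, Add(f, 5)) = Add(-1, Add(5, f)) = Add(4, f))
Mul(8, Add(Function('O')(Function('C')(-2, 0)), Function('c')(4, -6))) = Mul(8, Add(5, Add(4, -6))) = Mul(8, Add(5, -2)) = Mul(8, 3) = 24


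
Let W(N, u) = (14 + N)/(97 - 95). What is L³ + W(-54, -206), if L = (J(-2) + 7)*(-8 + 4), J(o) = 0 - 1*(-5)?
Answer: -110612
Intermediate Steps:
J(o) = 5 (J(o) = 0 + 5 = 5)
W(N, u) = 7 + N/2 (W(N, u) = (14 + N)/2 = (14 + N)*(½) = 7 + N/2)
L = -48 (L = (5 + 7)*(-8 + 4) = 12*(-4) = -48)
L³ + W(-54, -206) = (-48)³ + (7 + (½)*(-54)) = -110592 + (7 - 27) = -110592 - 20 = -110612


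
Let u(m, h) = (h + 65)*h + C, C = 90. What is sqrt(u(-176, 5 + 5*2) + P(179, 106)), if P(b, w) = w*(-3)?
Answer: 18*sqrt(3) ≈ 31.177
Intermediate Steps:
P(b, w) = -3*w
u(m, h) = 90 + h*(65 + h) (u(m, h) = (h + 65)*h + 90 = (65 + h)*h + 90 = h*(65 + h) + 90 = 90 + h*(65 + h))
sqrt(u(-176, 5 + 5*2) + P(179, 106)) = sqrt((90 + (5 + 5*2)**2 + 65*(5 + 5*2)) - 3*106) = sqrt((90 + (5 + 10)**2 + 65*(5 + 10)) - 318) = sqrt((90 + 15**2 + 65*15) - 318) = sqrt((90 + 225 + 975) - 318) = sqrt(1290 - 318) = sqrt(972) = 18*sqrt(3)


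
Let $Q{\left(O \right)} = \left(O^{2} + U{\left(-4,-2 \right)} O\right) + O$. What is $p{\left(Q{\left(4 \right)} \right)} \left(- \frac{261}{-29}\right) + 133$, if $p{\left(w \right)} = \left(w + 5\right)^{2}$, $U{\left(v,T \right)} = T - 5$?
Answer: $214$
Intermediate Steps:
$U{\left(v,T \right)} = -5 + T$
$Q{\left(O \right)} = O^{2} - 6 O$ ($Q{\left(O \right)} = \left(O^{2} + \left(-5 - 2\right) O\right) + O = \left(O^{2} - 7 O\right) + O = O^{2} - 6 O$)
$p{\left(w \right)} = \left(5 + w\right)^{2}$
$p{\left(Q{\left(4 \right)} \right)} \left(- \frac{261}{-29}\right) + 133 = \left(5 + 4 \left(-6 + 4\right)\right)^{2} \left(- \frac{261}{-29}\right) + 133 = \left(5 + 4 \left(-2\right)\right)^{2} \left(\left(-261\right) \left(- \frac{1}{29}\right)\right) + 133 = \left(5 - 8\right)^{2} \cdot 9 + 133 = \left(-3\right)^{2} \cdot 9 + 133 = 9 \cdot 9 + 133 = 81 + 133 = 214$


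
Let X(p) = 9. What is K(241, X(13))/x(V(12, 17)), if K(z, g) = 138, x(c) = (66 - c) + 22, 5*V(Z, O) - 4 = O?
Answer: 690/419 ≈ 1.6468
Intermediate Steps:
V(Z, O) = 4/5 + O/5
x(c) = 88 - c
K(241, X(13))/x(V(12, 17)) = 138/(88 - (4/5 + (1/5)*17)) = 138/(88 - (4/5 + 17/5)) = 138/(88 - 1*21/5) = 138/(88 - 21/5) = 138/(419/5) = 138*(5/419) = 690/419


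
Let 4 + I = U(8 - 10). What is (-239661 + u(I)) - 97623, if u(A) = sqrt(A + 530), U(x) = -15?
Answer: -337284 + sqrt(511) ≈ -3.3726e+5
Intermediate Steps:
I = -19 (I = -4 - 15 = -19)
u(A) = sqrt(530 + A)
(-239661 + u(I)) - 97623 = (-239661 + sqrt(530 - 19)) - 97623 = (-239661 + sqrt(511)) - 97623 = -337284 + sqrt(511)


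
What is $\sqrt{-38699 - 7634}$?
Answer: $i \sqrt{46333} \approx 215.25 i$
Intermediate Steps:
$\sqrt{-38699 - 7634} = \sqrt{-46333} = i \sqrt{46333}$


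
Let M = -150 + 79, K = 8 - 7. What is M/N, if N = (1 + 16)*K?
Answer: -71/17 ≈ -4.1765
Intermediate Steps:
K = 1
M = -71
N = 17 (N = (1 + 16)*1 = 17*1 = 17)
M/N = -71/17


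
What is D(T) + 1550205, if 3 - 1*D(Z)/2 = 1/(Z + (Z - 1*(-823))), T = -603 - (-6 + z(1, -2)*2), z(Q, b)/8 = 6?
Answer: 872768795/563 ≈ 1.5502e+6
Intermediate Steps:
z(Q, b) = 48 (z(Q, b) = 8*6 = 48)
T = -693 (T = -603 - (-6 + 48*2) = -603 - (-6 + 96) = -603 - 1*90 = -603 - 90 = -693)
D(Z) = 6 - 2/(823 + 2*Z) (D(Z) = 6 - 2/(Z + (Z - 1*(-823))) = 6 - 2/(Z + (Z + 823)) = 6 - 2/(Z + (823 + Z)) = 6 - 2/(823 + 2*Z))
D(T) + 1550205 = 4*(1234 + 3*(-693))/(823 + 2*(-693)) + 1550205 = 4*(1234 - 2079)/(823 - 1386) + 1550205 = 4*(-845)/(-563) + 1550205 = 4*(-1/563)*(-845) + 1550205 = 3380/563 + 1550205 = 872768795/563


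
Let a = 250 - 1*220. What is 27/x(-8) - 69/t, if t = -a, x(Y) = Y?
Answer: -43/40 ≈ -1.0750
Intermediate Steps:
a = 30 (a = 250 - 220 = 30)
t = -30 (t = -1*30 = -30)
27/x(-8) - 69/t = 27/(-8) - 69/(-30) = 27*(-1/8) - 69*(-1/30) = -27/8 + 23/10 = -43/40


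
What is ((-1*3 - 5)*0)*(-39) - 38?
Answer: -38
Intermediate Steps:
((-1*3 - 5)*0)*(-39) - 38 = ((-3 - 5)*0)*(-39) - 38 = -8*0*(-39) - 38 = 0*(-39) - 38 = 0 - 38 = -38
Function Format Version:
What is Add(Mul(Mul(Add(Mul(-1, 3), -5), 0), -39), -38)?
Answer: -38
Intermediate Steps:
Add(Mul(Mul(Add(Mul(-1, 3), -5), 0), -39), -38) = Add(Mul(Mul(Add(-3, -5), 0), -39), -38) = Add(Mul(Mul(-8, 0), -39), -38) = Add(Mul(0, -39), -38) = Add(0, -38) = -38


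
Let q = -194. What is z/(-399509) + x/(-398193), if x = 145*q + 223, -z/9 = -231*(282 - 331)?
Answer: 4701219706/14461971567 ≈ 0.32507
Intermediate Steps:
z = -101871 (z = -(-2079)*(282 - 331) = -(-2079)*(-49) = -9*11319 = -101871)
x = -27907 (x = 145*(-194) + 223 = -28130 + 223 = -27907)
z/(-399509) + x/(-398193) = -101871/(-399509) - 27907/(-398193) = -101871*(-1/399509) - 27907*(-1/398193) = 9261/36319 + 27907/398193 = 4701219706/14461971567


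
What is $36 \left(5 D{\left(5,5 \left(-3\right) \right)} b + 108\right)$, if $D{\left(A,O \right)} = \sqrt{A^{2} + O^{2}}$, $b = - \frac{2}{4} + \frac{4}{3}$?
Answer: $3888 + 750 \sqrt{10} \approx 6259.7$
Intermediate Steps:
$b = \frac{5}{6}$ ($b = \left(-2\right) \frac{1}{4} + 4 \cdot \frac{1}{3} = - \frac{1}{2} + \frac{4}{3} = \frac{5}{6} \approx 0.83333$)
$36 \left(5 D{\left(5,5 \left(-3\right) \right)} b + 108\right) = 36 \left(5 \sqrt{5^{2} + \left(5 \left(-3\right)\right)^{2}} \cdot \frac{5}{6} + 108\right) = 36 \left(5 \sqrt{25 + \left(-15\right)^{2}} \cdot \frac{5}{6} + 108\right) = 36 \left(5 \sqrt{25 + 225} \cdot \frac{5}{6} + 108\right) = 36 \left(5 \sqrt{250} \cdot \frac{5}{6} + 108\right) = 36 \left(5 \cdot 5 \sqrt{10} \cdot \frac{5}{6} + 108\right) = 36 \left(25 \sqrt{10} \cdot \frac{5}{6} + 108\right) = 36 \left(\frac{125 \sqrt{10}}{6} + 108\right) = 36 \left(108 + \frac{125 \sqrt{10}}{6}\right) = 3888 + 750 \sqrt{10}$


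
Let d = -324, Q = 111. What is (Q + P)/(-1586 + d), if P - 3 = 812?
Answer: -463/955 ≈ -0.48482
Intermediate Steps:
P = 815 (P = 3 + 812 = 815)
(Q + P)/(-1586 + d) = (111 + 815)/(-1586 - 324) = 926/(-1910) = 926*(-1/1910) = -463/955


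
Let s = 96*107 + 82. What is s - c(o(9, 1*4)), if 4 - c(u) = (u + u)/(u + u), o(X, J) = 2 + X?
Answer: 10351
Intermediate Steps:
c(u) = 3 (c(u) = 4 - (u + u)/(u + u) = 4 - 2*u/(2*u) = 4 - 2*u*1/(2*u) = 4 - 1*1 = 4 - 1 = 3)
s = 10354 (s = 10272 + 82 = 10354)
s - c(o(9, 1*4)) = 10354 - 1*3 = 10354 - 3 = 10351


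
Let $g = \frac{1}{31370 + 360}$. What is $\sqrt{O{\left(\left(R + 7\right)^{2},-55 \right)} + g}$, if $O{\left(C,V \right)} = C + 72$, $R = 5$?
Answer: $\frac{\sqrt{217467298130}}{31730} \approx 14.697$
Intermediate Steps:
$O{\left(C,V \right)} = 72 + C$
$g = \frac{1}{31730} \approx 3.1516 \cdot 10^{-5}$
$\sqrt{O{\left(\left(R + 7\right)^{2},-55 \right)} + g} = \sqrt{\left(72 + \left(5 + 7\right)^{2}\right) + \frac{1}{31730}} = \sqrt{\left(72 + 12^{2}\right) + \frac{1}{31730}} = \sqrt{\left(72 + 144\right) + \frac{1}{31730}} = \sqrt{216 + \frac{1}{31730}} = \sqrt{\frac{6853681}{31730}} = \frac{\sqrt{217467298130}}{31730}$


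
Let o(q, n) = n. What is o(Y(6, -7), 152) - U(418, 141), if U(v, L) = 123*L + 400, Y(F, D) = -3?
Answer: -17591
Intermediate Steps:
U(v, L) = 400 + 123*L
o(Y(6, -7), 152) - U(418, 141) = 152 - (400 + 123*141) = 152 - (400 + 17343) = 152 - 1*17743 = 152 - 17743 = -17591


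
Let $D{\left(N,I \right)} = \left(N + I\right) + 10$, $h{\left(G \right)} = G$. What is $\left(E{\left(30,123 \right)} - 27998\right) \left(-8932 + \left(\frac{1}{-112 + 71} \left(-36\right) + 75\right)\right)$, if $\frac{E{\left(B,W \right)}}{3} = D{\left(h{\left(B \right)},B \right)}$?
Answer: $\frac{10089850588}{41} \approx 2.4609 \cdot 10^{8}$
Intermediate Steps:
$D{\left(N,I \right)} = 10 + I + N$ ($D{\left(N,I \right)} = \left(I + N\right) + 10 = 10 + I + N$)
$E{\left(B,W \right)} = 30 + 6 B$ ($E{\left(B,W \right)} = 3 \left(10 + B + B\right) = 3 \left(10 + 2 B\right) = 30 + 6 B$)
$\left(E{\left(30,123 \right)} - 27998\right) \left(-8932 + \left(\frac{1}{-112 + 71} \left(-36\right) + 75\right)\right) = \left(\left(30 + 6 \cdot 30\right) - 27998\right) \left(-8932 + \left(\frac{1}{-112 + 71} \left(-36\right) + 75\right)\right) = \left(\left(30 + 180\right) - 27998\right) \left(-8932 + \left(\frac{1}{-41} \left(-36\right) + 75\right)\right) = \left(210 - 27998\right) \left(-8932 + \left(\left(- \frac{1}{41}\right) \left(-36\right) + 75\right)\right) = - 27788 \left(-8932 + \left(\frac{36}{41} + 75\right)\right) = - 27788 \left(-8932 + \frac{3111}{41}\right) = \left(-27788\right) \left(- \frac{363101}{41}\right) = \frac{10089850588}{41}$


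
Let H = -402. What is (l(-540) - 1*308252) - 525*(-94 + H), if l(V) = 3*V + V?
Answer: -50012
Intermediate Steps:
l(V) = 4*V
(l(-540) - 1*308252) - 525*(-94 + H) = (4*(-540) - 1*308252) - 525*(-94 - 402) = (-2160 - 308252) - 525*(-496) = -310412 + 260400 = -50012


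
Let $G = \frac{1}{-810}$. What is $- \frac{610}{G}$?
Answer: $494100$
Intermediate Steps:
$G = - \frac{1}{810} \approx -0.0012346$
$- \frac{610}{G} = - \frac{610}{- \frac{1}{810}} = \left(-610\right) \left(-810\right) = 494100$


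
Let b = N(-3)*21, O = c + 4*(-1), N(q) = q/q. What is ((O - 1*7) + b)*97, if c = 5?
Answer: 1455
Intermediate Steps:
N(q) = 1
O = 1 (O = 5 + 4*(-1) = 5 - 4 = 1)
b = 21 (b = 1*21 = 21)
((O - 1*7) + b)*97 = ((1 - 1*7) + 21)*97 = ((1 - 7) + 21)*97 = (-6 + 21)*97 = 15*97 = 1455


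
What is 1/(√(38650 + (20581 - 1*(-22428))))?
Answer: √81659/81659 ≈ 0.0034994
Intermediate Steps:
1/(√(38650 + (20581 - 1*(-22428)))) = 1/(√(38650 + (20581 + 22428))) = 1/(√(38650 + 43009)) = 1/(√81659) = √81659/81659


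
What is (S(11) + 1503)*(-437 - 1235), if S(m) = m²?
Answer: -2715328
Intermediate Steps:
(S(11) + 1503)*(-437 - 1235) = (11² + 1503)*(-437 - 1235) = (121 + 1503)*(-1672) = 1624*(-1672) = -2715328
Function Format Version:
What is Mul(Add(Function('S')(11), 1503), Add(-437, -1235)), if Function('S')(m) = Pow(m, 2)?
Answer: -2715328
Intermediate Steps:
Mul(Add(Function('S')(11), 1503), Add(-437, -1235)) = Mul(Add(Pow(11, 2), 1503), Add(-437, -1235)) = Mul(Add(121, 1503), -1672) = Mul(1624, -1672) = -2715328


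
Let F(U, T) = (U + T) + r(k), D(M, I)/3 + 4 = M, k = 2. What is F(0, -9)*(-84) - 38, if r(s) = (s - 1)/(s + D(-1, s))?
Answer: 9418/13 ≈ 724.46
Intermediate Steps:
D(M, I) = -12 + 3*M
r(s) = (-1 + s)/(-15 + s) (r(s) = (s - 1)/(s + (-12 + 3*(-1))) = (-1 + s)/(s + (-12 - 3)) = (-1 + s)/(s - 15) = (-1 + s)/(-15 + s))
F(U, T) = -1/13 + T + U (F(U, T) = (U + T) + (-1 + 2)/(-15 + 2) = (T + U) + 1/(-13) = (T + U) - 1/13*1 = (T + U) - 1/13 = -1/13 + T + U)
F(0, -9)*(-84) - 38 = (-1/13 - 9 + 0)*(-84) - 38 = -118/13*(-84) - 38 = 9912/13 - 38 = 9418/13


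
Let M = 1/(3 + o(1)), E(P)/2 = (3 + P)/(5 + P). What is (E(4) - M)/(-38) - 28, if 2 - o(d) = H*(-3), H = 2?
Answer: -105481/3762 ≈ -28.039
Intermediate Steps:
E(P) = 2*(3 + P)/(5 + P) (E(P) = 2*((3 + P)/(5 + P)) = 2*(3 + P)/(5 + P))
o(d) = 8 (o(d) = 2 - 2*(-3) = 2 - 1*(-6) = 2 + 6 = 8)
M = 1/11 (M = 1/(3 + 8) = 1/11 ≈ 0.090909)
(E(4) - M)/(-38) - 28 = (2*(3 + 4)/(5 + 4) - 1*1/11)/(-38) - 28 = (2*7/9 - 1/11)*(-1/38) - 28 = (2*(⅑)*7 - 1/11)*(-1/38) - 28 = (14/9 - 1/11)*(-1/38) - 28 = (145/99)*(-1/38) - 28 = -145/3762 - 28 = -105481/3762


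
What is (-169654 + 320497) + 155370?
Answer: 306213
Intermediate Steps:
(-169654 + 320497) + 155370 = 150843 + 155370 = 306213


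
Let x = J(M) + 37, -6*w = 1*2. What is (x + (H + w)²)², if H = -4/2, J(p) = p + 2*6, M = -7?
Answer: 182329/81 ≈ 2251.0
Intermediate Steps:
J(p) = 12 + p (J(p) = p + 12 = 12 + p)
w = -⅓ (w = -2/6 = -⅙*2 = -⅓ ≈ -0.33333)
x = 42 (x = (12 - 7) + 37 = 5 + 37 = 42)
H = -2 (H = -4*½ = -2)
(x + (H + w)²)² = (42 + (-2 - ⅓)²)² = (42 + (-7/3)²)² = (42 + 49/9)² = (427/9)² = 182329/81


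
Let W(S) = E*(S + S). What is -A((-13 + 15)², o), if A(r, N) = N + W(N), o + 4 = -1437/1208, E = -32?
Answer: -394947/1208 ≈ -326.94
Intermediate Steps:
o = -6269/1208 (o = -4 - 1437/1208 = -6269/1208 ≈ -5.1896)
W(S) = -64*S (W(S) = -32*(S + S) = -64*S)
A(r, N) = -63*N (A(r, N) = N - 64*N = -63*N)
-A((-13 + 15)², o) = -(-63)*(-6269)/1208 = -1*394947/1208 = -394947/1208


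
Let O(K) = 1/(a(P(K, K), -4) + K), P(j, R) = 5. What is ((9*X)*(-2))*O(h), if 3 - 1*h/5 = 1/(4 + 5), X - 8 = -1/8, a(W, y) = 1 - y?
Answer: -729/100 ≈ -7.2900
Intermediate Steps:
X = 63/8 (X = 8 - 1/8 = 8 - 1*⅛ = 8 - ⅛ = 63/8 ≈ 7.8750)
h = 130/9 (h = 15 - 5/(4 + 5) = 15 - 5/9 = 130/9 ≈ 14.444)
O(K) = 1/(5 + K) (O(K) = 1/((1 - 1*(-4)) + K) = 1/((1 + 4) + K) = 1/(5 + K))
((9*X)*(-2))*O(h) = ((9*(63/8))*(-2))/(5 + 130/9) = ((567/8)*(-2))/(175/9) = -567/4*9/175 = -729/100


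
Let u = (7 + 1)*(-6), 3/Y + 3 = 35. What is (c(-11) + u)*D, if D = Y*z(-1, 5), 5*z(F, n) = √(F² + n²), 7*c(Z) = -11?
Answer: -1041*√26/1120 ≈ -4.7394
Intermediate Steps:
Y = 3/32 (Y = 3/(-3 + 35) = 3/32 ≈ 0.093750)
u = -48 (u = 8*(-6) = -48)
c(Z) = -11/7 (c(Z) = (⅐)*(-11) = -11/7)
z(F, n) = √(F² + n²)/5
D = 3*√26/160 (D = 3*(√((-1)² + 5²)/5)/32 = 3*(√(1 + 25)/5)/32 = 3*(√26/5)/32 = 3*√26/160 ≈ 0.095607)
(c(-11) + u)*D = (-11/7 - 48)*(3*√26/160) = -1041*√26/1120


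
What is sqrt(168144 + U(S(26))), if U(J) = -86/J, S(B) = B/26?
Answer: sqrt(168058) ≈ 409.95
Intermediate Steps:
S(B) = B/26 (S(B) = B*(1/26) = B/26)
sqrt(168144 + U(S(26))) = sqrt(168144 - 86/1) = sqrt(168144 - 86*1) = sqrt(168144 - 86) = sqrt(168058)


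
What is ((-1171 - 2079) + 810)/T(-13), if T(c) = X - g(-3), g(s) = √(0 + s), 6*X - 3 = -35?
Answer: 117120/283 - 21960*I*√3/283 ≈ 413.85 - 134.4*I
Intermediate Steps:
X = -16/3 (X = ½ + (⅙)*(-35) = ½ - 35/6 = -16/3 ≈ -5.3333)
g(s) = √s
T(c) = -16/3 - I*√3 (T(c) = -16/3 - √(-3) = -16/3 - I*√3)
((-1171 - 2079) + 810)/T(-13) = ((-1171 - 2079) + 810)/(-16/3 - I*√3) = (-3250 + 810)/(-16/3 - I*√3) = -2440/(-16/3 - I*√3)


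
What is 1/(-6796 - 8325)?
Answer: -1/15121 ≈ -6.6133e-5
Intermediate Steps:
1/(-6796 - 8325) = 1/(-15121) = -1/15121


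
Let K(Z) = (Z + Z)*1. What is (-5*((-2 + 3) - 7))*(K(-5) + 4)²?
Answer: 1080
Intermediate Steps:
K(Z) = 2*Z (K(Z) = (2*Z)*1 = 2*Z)
(-5*((-2 + 3) - 7))*(K(-5) + 4)² = (-5*((-2 + 3) - 7))*(2*(-5) + 4)² = (-5*(1 - 7))*(-10 + 4)² = -5*(-6)*(-6)² = 30*36 = 1080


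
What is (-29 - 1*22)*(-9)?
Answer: 459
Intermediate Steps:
(-29 - 1*22)*(-9) = (-29 - 22)*(-9) = -51*(-9) = 459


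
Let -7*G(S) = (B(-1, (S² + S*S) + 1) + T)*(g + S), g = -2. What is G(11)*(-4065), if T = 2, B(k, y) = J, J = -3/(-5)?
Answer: 95121/7 ≈ 13589.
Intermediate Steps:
J = ⅗ (J = -3*(-⅕) = ⅗ ≈ 0.60000)
B(k, y) = ⅗
G(S) = 26/35 - 13*S/35 (G(S) = -(⅗ + 2)*(-2 + S)/7 = -13*(-2 + S)/35 = -(-26/5 + 13*S/5)/7 = 26/35 - 13*S/35)
G(11)*(-4065) = (26/35 - 13/35*11)*(-4065) = (26/35 - 143/35)*(-4065) = -117/35*(-4065) = 95121/7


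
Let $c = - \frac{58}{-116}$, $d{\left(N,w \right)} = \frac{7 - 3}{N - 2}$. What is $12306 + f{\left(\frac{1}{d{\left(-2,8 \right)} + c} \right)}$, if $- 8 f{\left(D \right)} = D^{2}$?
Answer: $\frac{24611}{2} \approx 12306.0$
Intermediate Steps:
$d{\left(N,w \right)} = \frac{4}{-2 + N}$
$c = \frac{1}{2}$ ($c = \left(-58\right) \left(- \frac{1}{116}\right) = \frac{1}{2} \approx 0.5$)
$f{\left(D \right)} = - \frac{D^{2}}{8}$
$12306 + f{\left(\frac{1}{d{\left(-2,8 \right)} + c} \right)} = 12306 - \frac{\left(\frac{1}{\frac{4}{-2 - 2} + \frac{1}{2}}\right)^{2}}{8} = 12306 - \frac{\left(\frac{1}{\frac{4}{-4} + \frac{1}{2}}\right)^{2}}{8} = 12306 - \frac{\left(\frac{1}{4 \left(- \frac{1}{4}\right) + \frac{1}{2}}\right)^{2}}{8} = 12306 - \frac{\left(\frac{1}{-1 + \frac{1}{2}}\right)^{2}}{8} = 12306 - \frac{\left(\frac{1}{- \frac{1}{2}}\right)^{2}}{8} = 12306 - \frac{\left(-2\right)^{2}}{8} = 12306 - \frac{1}{2} = \frac{24611}{2}$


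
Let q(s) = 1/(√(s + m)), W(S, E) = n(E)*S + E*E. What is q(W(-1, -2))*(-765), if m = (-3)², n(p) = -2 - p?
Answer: -765*√13/13 ≈ -212.17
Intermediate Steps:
m = 9
W(S, E) = E² + S*(-2 - E) (W(S, E) = (-2 - E)*S + E*E = S*(-2 - E) + E² = E² + S*(-2 - E))
q(s) = (9 + s)^(-½) (q(s) = 1/(√(s + 9)) = 1/(√(9 + s)) = (9 + s)^(-½))
q(W(-1, -2))*(-765) = -765/√(9 + ((-2)² - 1*(-1)*(2 - 2))) = -765/√(9 + (4 - 1*(-1)*0)) = -765/√(9 + (4 + 0)) = -765/√(9 + 4) = -765/√13 = (√13/13)*(-765) = -765*√13/13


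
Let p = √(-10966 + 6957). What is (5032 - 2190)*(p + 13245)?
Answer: 37642290 + 2842*I*√4009 ≈ 3.7642e+7 + 1.7995e+5*I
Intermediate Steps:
p = I*√4009 (p = √(-4009) = I*√4009 ≈ 63.317*I)
(5032 - 2190)*(p + 13245) = (5032 - 2190)*(I*√4009 + 13245) = 2842*(13245 + I*√4009) = 37642290 + 2842*I*√4009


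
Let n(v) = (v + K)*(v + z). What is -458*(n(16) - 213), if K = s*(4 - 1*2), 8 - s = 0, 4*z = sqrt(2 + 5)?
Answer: -136942 - 3664*sqrt(7) ≈ -1.4664e+5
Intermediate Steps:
z = sqrt(7)/4 (z = sqrt(2 + 5)/4 = sqrt(7)/4 ≈ 0.66144)
s = 8 (s = 8 - 1*0 = 8 + 0 = 8)
K = 16 (K = 8*(4 - 1*2) = 8*(4 - 2) = 8*2 = 16)
n(v) = (16 + v)*(v + sqrt(7)/4) (n(v) = (v + 16)*(v + sqrt(7)/4) = (16 + v)*(v + sqrt(7)/4))
-458*(n(16) - 213) = -458*((16**2 + 4*sqrt(7) + 16*16 + (1/4)*16*sqrt(7)) - 213) = -458*((256 + 4*sqrt(7) + 256 + 4*sqrt(7)) - 213) = -458*((512 + 8*sqrt(7)) - 213) = -458*(299 + 8*sqrt(7)) = -136942 - 3664*sqrt(7)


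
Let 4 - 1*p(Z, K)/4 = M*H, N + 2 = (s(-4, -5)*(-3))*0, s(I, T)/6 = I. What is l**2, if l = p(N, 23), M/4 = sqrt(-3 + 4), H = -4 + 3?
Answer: 1024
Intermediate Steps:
s(I, T) = 6*I
H = -1
N = -2 (N = -2 + ((6*(-4))*(-3))*0 = -2 - 24*(-3)*0 = -2 + 72*0 = -2 + 0 = -2)
M = 4 (M = 4*sqrt(-3 + 4) = 4*sqrt(1) = 4*1 = 4)
p(Z, K) = 32 (p(Z, K) = 16 - 16*(-1) = 16 - 4*(-4) = 16 + 16 = 32)
l = 32
l**2 = 32**2 = 1024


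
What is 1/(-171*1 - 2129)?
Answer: -1/2300 ≈ -0.00043478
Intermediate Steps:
1/(-171*1 - 2129) = 1/(-171 - 2129) = 1/(-2300) = -1/2300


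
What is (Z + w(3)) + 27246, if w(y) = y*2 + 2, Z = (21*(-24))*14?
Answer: 20198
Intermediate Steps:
Z = -7056 (Z = -504*14 = -7056)
w(y) = 2 + 2*y (w(y) = 2*y + 2 = 2 + 2*y)
(Z + w(3)) + 27246 = (-7056 + (2 + 2*3)) + 27246 = (-7056 + (2 + 6)) + 27246 = (-7056 + 8) + 27246 = -7048 + 27246 = 20198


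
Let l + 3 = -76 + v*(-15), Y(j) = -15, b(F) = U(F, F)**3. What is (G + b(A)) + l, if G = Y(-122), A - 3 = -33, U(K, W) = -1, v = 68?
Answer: -1115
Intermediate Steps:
A = -30 (A = 3 - 33 = -30)
b(F) = -1 (b(F) = (-1)**3 = -1)
G = -15
l = -1099 (l = -3 + (-76 + 68*(-15)) = -3 + (-76 - 1020) = -3 - 1096 = -1099)
(G + b(A)) + l = (-15 - 1) - 1099 = -16 - 1099 = -1115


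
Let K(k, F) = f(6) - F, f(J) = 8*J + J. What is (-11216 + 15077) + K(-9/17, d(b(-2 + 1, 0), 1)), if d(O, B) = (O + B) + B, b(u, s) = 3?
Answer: 3910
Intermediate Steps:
f(J) = 9*J
d(O, B) = O + 2*B (d(O, B) = (B + O) + B = O + 2*B)
K(k, F) = 54 - F (K(k, F) = 9*6 - F = 54 - F)
(-11216 + 15077) + K(-9/17, d(b(-2 + 1, 0), 1)) = (-11216 + 15077) + (54 - (3 + 2*1)) = 3861 + (54 - (3 + 2)) = 3861 + (54 - 1*5) = 3861 + (54 - 5) = 3861 + 49 = 3910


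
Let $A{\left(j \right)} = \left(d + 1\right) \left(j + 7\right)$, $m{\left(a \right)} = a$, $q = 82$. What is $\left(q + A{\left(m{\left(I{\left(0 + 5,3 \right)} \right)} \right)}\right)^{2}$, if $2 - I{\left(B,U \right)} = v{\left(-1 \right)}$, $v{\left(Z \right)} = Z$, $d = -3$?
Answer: $3844$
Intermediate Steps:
$I{\left(B,U \right)} = 3$ ($I{\left(B,U \right)} = 2 - -1 = 2 + 1 = 3$)
$A{\left(j \right)} = -14 - 2 j$ ($A{\left(j \right)} = \left(-3 + 1\right) \left(j + 7\right) = - 2 \left(7 + j\right) = -14 - 2 j$)
$\left(q + A{\left(m{\left(I{\left(0 + 5,3 \right)} \right)} \right)}\right)^{2} = \left(82 - 20\right)^{2} = 62^{2} = 3844$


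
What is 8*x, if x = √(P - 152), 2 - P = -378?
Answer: 16*√57 ≈ 120.80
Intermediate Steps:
P = 380 (P = 2 - 1*(-378) = 2 + 378 = 380)
x = 2*√57 (x = √(380 - 152) = √228 = 2*√57 ≈ 15.100)
8*x = 8*(2*√57) = 16*√57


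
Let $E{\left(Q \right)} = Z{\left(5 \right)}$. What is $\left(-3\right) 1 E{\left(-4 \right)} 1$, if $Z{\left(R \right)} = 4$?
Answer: $-12$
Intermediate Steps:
$E{\left(Q \right)} = 4$
$\left(-3\right) 1 E{\left(-4 \right)} 1 = \left(-3\right) 1 \cdot 4 \cdot 1 = \left(-3\right) 4 \cdot 1 = \left(-12\right) 1 = -12$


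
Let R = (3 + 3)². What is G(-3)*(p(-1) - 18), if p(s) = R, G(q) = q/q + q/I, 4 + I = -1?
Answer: 144/5 ≈ 28.800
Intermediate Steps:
I = -5 (I = -4 - 1 = -5)
R = 36 (R = 6² = 36)
G(q) = 1 - q/5 (G(q) = q/q + q/(-5) = 1 + q*(-⅕) = 1 - q/5)
p(s) = 36
G(-3)*(p(-1) - 18) = (1 - ⅕*(-3))*(36 - 18) = (1 + ⅗)*18 = (8/5)*18 = 144/5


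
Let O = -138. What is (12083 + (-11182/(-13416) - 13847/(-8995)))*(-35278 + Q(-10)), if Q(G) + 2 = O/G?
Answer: -42860940093234077/100564100 ≈ -4.2621e+8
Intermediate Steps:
Q(G) = -2 - 138/G
(12083 + (-11182/(-13416) - 13847/(-8995)))*(-35278 + Q(-10)) = (12083 + (-11182/(-13416) - 13847/(-8995)))*(-35278 + (-2 - 138/(-10))) = (12083 + (-11182*(-1/13416) - 13847*(-1/8995)))*(-35278 + (-2 - 138*(-1/10))) = (12083 + (5591/6708 + 13847/8995))*(-35278 + (-2 + 69/5)) = (12083 + 143176721/60338460)*(-35278 + 59/5) = (729212788901/60338460)*(-176331/5) = -42860940093234077/100564100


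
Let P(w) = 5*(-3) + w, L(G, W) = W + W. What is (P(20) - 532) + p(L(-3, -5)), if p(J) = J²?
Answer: -427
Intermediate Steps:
L(G, W) = 2*W
P(w) = -15 + w
(P(20) - 532) + p(L(-3, -5)) = ((-15 + 20) - 532) + (2*(-5))² = (5 - 532) + (-10)² = -527 + 100 = -427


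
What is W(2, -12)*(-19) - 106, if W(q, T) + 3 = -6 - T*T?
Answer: 2801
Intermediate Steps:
W(q, T) = -9 - T**2 (W(q, T) = -3 + (-6 - T*T) = -3 + (-6 - T**2) = -9 - T**2)
W(2, -12)*(-19) - 106 = (-9 - 1*(-12)**2)*(-19) - 106 = (-9 - 1*144)*(-19) - 106 = (-9 - 144)*(-19) - 106 = -153*(-19) - 106 = 2907 - 106 = 2801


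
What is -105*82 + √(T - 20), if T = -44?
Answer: -8610 + 8*I ≈ -8610.0 + 8.0*I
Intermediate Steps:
-105*82 + √(T - 20) = -105*82 + √(-44 - 20) = -8610 + √(-64) = -8610 + 8*I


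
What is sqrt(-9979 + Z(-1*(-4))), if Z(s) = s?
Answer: 5*I*sqrt(399) ≈ 99.875*I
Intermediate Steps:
sqrt(-9979 + Z(-1*(-4))) = sqrt(-9979 - 1*(-4)) = sqrt(-9979 + 4) = sqrt(-9975) = 5*I*sqrt(399)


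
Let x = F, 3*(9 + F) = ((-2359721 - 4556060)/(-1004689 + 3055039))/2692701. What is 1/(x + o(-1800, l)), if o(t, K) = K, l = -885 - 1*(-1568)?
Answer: 16562938486050/11163420532681919 ≈ 0.0014837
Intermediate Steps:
l = 683 (l = -885 + 1568 = 683)
F = -149066453290231/16562938486050 (F = -9 + (((-2359721 - 4556060)/(-1004689 + 3055039))/2692701)/3 = -9 + (-6915781/2050350*(1/2692701))/3 = -9 + (-6915781*1/2050350*(1/2692701))/3 = -9 + (-6915781/2050350*1/2692701)/3 = -9 + (1/3)*(-6915781/5520979495350) = -9 - 6915781/16562938486050 = -149066453290231/16562938486050 ≈ -9.0000)
x = -149066453290231/16562938486050 ≈ -9.0000
1/(x + o(-1800, l)) = 1/(-149066453290231/16562938486050 + 683) = 1/(11163420532681919/16562938486050) = 16562938486050/11163420532681919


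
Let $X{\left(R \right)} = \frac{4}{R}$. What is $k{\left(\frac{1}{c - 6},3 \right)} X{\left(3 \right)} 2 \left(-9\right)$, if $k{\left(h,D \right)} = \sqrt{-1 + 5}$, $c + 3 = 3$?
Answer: $-48$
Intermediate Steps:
$c = 0$ ($c = -3 + 3 = 0$)
$k{\left(h,D \right)} = 2$ ($k{\left(h,D \right)} = \sqrt{4} = 2$)
$k{\left(\frac{1}{c - 6},3 \right)} X{\left(3 \right)} 2 \left(-9\right) = 2 \cdot \frac{4}{3} \cdot 2 \left(-9\right) = 2 \cdot 4 \cdot \frac{1}{3} \left(-18\right) = 2 \cdot \frac{4}{3} \left(-18\right) = \frac{8}{3} \left(-18\right) = -48$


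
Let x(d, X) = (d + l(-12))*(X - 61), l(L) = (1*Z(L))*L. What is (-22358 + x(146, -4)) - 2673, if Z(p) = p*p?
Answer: 77799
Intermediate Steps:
Z(p) = p²
l(L) = L³ (l(L) = (1*L²)*L = L²*L = L³)
x(d, X) = (-1728 + d)*(-61 + X) (x(d, X) = (d + (-12)³)*(X - 61) = (d - 1728)*(-61 + X) = (-1728 + d)*(-61 + X))
(-22358 + x(146, -4)) - 2673 = (-22358 + (105408 - 1728*(-4) - 61*146 - 4*146)) - 2673 = (-22358 + (105408 + 6912 - 8906 - 584)) - 2673 = (-22358 + 102830) - 2673 = 80472 - 2673 = 77799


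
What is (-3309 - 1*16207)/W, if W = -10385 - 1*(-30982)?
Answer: -19516/20597 ≈ -0.94752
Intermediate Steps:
W = 20597 (W = -10385 + 30982 = 20597)
(-3309 - 1*16207)/W = (-3309 - 1*16207)/20597 = (-3309 - 16207)*(1/20597) = -19516*1/20597 = -19516/20597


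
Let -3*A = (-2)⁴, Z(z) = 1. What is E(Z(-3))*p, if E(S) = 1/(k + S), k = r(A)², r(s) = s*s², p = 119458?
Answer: 87084882/16777945 ≈ 5.1904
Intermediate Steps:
A = -16/3 (A = -⅓*(-2)⁴ = -⅓*16 = -16/3 ≈ -5.3333)
r(s) = s³
k = 16777216/729 (k = ((-16/3)³)² = (-4096/27)² = 16777216/729 ≈ 23014.)
E(S) = 1/(16777216/729 + S)
E(Z(-3))*p = (729/(16777216 + 729*1))*119458 = (729/(16777216 + 729))*119458 = (729/16777945)*119458 = 87084882/16777945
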